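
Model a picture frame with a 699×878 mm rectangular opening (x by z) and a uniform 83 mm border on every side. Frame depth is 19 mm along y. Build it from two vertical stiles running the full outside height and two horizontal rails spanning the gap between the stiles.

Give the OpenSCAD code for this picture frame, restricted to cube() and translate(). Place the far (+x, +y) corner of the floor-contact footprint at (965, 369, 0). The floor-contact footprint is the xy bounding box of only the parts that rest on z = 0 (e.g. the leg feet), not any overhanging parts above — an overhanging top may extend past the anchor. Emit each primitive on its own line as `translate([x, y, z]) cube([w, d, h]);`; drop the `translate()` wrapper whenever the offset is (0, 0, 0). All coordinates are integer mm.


translate([100, 350, 0]) cube([83, 19, 1044]);
translate([882, 350, 0]) cube([83, 19, 1044]);
translate([183, 350, 0]) cube([699, 19, 83]);
translate([183, 350, 961]) cube([699, 19, 83]);


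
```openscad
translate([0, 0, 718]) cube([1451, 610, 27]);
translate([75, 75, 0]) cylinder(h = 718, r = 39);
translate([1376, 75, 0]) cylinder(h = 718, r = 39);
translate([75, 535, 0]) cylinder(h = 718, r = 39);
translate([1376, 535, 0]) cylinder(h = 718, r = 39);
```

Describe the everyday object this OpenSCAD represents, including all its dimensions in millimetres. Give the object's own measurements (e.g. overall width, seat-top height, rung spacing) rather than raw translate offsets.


A table: top 1451 mm (x) × 610 mm (y), 27 mm thick, upper face at z = 745 mm, on four round legs of 78 mm diameter, each leg's bounding box inset 36 mm from the nearest pair of top edges from z = 0 to the bottom of the top.


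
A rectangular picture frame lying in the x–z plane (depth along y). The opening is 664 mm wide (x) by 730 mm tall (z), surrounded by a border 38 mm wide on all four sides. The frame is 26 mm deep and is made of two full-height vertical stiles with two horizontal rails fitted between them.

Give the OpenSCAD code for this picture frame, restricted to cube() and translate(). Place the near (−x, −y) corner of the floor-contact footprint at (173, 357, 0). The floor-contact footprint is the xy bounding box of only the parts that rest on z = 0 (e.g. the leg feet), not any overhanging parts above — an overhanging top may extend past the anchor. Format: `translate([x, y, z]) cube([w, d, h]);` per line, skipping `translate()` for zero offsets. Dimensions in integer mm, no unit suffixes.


translate([173, 357, 0]) cube([38, 26, 806]);
translate([875, 357, 0]) cube([38, 26, 806]);
translate([211, 357, 0]) cube([664, 26, 38]);
translate([211, 357, 768]) cube([664, 26, 38]);


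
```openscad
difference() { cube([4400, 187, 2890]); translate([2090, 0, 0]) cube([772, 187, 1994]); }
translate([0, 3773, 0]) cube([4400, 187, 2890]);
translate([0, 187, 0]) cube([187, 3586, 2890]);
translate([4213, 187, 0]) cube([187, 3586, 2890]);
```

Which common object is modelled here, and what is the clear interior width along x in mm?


A single room. The interior width is 4026 mm.

Four walls enclosing a rectangle with a door in the front wall — a room. Outside width 4400 minus two 187 mm walls gives 4026 mm.


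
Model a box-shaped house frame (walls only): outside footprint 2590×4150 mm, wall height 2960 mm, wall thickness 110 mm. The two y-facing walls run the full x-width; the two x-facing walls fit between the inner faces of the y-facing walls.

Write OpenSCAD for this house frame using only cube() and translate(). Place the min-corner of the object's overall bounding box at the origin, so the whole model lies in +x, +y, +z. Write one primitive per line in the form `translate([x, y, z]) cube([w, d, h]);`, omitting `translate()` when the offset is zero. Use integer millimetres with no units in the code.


cube([2590, 110, 2960]);
translate([0, 4040, 0]) cube([2590, 110, 2960]);
translate([0, 110, 0]) cube([110, 3930, 2960]);
translate([2480, 110, 0]) cube([110, 3930, 2960]);


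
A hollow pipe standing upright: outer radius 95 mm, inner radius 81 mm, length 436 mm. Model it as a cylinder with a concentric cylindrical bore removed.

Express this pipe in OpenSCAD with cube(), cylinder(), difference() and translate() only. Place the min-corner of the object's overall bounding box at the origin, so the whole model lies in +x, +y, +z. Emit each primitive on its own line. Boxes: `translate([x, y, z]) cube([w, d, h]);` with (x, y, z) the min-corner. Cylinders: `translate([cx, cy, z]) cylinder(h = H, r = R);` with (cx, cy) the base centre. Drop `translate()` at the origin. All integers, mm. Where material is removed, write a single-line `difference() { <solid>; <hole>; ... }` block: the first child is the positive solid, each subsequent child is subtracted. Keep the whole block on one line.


difference() { translate([95, 95, 0]) cylinder(h = 436, r = 95); translate([95, 95, 0]) cylinder(h = 436, r = 81); }


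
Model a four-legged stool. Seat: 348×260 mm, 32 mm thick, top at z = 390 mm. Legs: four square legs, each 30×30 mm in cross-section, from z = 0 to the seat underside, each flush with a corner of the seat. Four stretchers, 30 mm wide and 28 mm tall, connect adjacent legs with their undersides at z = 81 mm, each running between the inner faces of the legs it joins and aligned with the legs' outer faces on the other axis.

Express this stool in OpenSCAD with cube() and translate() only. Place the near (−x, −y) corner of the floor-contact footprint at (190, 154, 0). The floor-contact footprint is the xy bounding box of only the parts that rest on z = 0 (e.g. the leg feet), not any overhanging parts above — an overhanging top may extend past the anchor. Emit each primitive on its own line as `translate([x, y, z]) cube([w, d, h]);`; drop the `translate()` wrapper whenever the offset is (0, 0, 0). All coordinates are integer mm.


translate([190, 154, 358]) cube([348, 260, 32]);
translate([190, 154, 0]) cube([30, 30, 358]);
translate([508, 154, 0]) cube([30, 30, 358]);
translate([190, 384, 0]) cube([30, 30, 358]);
translate([508, 384, 0]) cube([30, 30, 358]);
translate([220, 154, 81]) cube([288, 30, 28]);
translate([220, 384, 81]) cube([288, 30, 28]);
translate([190, 184, 81]) cube([30, 200, 28]);
translate([508, 184, 81]) cube([30, 200, 28]);


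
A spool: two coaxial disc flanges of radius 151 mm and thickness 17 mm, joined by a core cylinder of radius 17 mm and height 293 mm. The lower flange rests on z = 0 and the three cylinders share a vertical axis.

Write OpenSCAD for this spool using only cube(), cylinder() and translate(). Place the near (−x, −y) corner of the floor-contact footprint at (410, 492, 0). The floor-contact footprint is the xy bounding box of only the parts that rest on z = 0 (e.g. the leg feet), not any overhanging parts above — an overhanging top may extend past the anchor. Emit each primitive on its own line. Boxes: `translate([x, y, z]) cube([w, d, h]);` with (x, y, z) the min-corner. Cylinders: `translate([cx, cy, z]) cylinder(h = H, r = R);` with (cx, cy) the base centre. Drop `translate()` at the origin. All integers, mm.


translate([561, 643, 0]) cylinder(h = 17, r = 151);
translate([561, 643, 17]) cylinder(h = 293, r = 17);
translate([561, 643, 310]) cylinder(h = 17, r = 151);


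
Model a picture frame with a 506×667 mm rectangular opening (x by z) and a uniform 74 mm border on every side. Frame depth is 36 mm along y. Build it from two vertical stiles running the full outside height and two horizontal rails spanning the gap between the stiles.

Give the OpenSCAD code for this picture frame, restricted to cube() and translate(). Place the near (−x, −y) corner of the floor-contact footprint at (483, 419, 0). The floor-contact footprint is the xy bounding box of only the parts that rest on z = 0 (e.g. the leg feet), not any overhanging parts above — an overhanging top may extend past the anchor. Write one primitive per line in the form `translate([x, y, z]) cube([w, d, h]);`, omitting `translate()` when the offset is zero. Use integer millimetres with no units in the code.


translate([483, 419, 0]) cube([74, 36, 815]);
translate([1063, 419, 0]) cube([74, 36, 815]);
translate([557, 419, 0]) cube([506, 36, 74]);
translate([557, 419, 741]) cube([506, 36, 74]);


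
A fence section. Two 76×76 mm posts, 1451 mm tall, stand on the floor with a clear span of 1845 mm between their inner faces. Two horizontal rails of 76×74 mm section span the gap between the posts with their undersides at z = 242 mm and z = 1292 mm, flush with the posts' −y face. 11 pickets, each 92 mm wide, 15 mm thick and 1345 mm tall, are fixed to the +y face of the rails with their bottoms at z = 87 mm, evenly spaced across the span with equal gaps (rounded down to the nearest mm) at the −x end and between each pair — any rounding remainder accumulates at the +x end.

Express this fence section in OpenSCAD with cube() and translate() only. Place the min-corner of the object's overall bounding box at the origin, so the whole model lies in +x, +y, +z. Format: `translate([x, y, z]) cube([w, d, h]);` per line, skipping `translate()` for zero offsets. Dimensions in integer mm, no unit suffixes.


cube([76, 76, 1451]);
translate([1921, 0, 0]) cube([76, 76, 1451]);
translate([76, 0, 242]) cube([1845, 76, 74]);
translate([76, 0, 1292]) cube([1845, 76, 74]);
translate([145, 76, 87]) cube([92, 15, 1345]);
translate([306, 76, 87]) cube([92, 15, 1345]);
translate([467, 76, 87]) cube([92, 15, 1345]);
translate([628, 76, 87]) cube([92, 15, 1345]);
translate([789, 76, 87]) cube([92, 15, 1345]);
translate([950, 76, 87]) cube([92, 15, 1345]);
translate([1111, 76, 87]) cube([92, 15, 1345]);
translate([1272, 76, 87]) cube([92, 15, 1345]);
translate([1433, 76, 87]) cube([92, 15, 1345]);
translate([1594, 76, 87]) cube([92, 15, 1345]);
translate([1755, 76, 87]) cube([92, 15, 1345]);


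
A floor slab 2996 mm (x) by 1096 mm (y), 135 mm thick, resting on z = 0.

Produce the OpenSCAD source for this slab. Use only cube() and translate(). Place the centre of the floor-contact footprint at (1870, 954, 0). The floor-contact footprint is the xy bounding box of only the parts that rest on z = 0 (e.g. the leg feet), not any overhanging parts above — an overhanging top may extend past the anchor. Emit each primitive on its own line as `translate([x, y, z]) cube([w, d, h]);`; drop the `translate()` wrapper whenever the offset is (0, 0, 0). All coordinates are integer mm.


translate([372, 406, 0]) cube([2996, 1096, 135]);


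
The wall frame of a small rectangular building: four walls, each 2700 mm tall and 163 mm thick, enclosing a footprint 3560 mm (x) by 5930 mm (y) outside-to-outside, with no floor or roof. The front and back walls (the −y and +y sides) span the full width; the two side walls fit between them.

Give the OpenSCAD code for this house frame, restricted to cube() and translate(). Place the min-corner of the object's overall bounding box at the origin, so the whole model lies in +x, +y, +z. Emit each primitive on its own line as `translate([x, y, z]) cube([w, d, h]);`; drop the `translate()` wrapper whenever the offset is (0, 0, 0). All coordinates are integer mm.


cube([3560, 163, 2700]);
translate([0, 5767, 0]) cube([3560, 163, 2700]);
translate([0, 163, 0]) cube([163, 5604, 2700]);
translate([3397, 163, 0]) cube([163, 5604, 2700]);


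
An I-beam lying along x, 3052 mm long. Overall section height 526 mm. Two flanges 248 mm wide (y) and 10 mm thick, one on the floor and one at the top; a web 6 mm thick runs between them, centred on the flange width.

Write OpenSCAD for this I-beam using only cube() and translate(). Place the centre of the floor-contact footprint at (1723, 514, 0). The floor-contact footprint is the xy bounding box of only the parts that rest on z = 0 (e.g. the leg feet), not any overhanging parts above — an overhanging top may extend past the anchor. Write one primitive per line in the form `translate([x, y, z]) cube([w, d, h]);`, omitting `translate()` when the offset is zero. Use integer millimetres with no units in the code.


translate([197, 390, 0]) cube([3052, 248, 10]);
translate([197, 511, 10]) cube([3052, 6, 506]);
translate([197, 390, 516]) cube([3052, 248, 10]);


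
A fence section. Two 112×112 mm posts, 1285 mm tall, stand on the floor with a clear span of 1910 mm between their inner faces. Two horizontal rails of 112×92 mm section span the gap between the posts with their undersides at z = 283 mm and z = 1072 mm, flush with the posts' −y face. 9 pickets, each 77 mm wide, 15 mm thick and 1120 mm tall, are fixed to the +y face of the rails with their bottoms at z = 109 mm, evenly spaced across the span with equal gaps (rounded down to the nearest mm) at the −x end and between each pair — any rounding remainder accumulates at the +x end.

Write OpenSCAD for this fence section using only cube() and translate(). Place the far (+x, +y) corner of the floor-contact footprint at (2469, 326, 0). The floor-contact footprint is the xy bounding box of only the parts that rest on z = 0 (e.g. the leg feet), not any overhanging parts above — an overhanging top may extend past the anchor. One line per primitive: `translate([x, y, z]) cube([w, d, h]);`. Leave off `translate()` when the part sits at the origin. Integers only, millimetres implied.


translate([335, 214, 0]) cube([112, 112, 1285]);
translate([2357, 214, 0]) cube([112, 112, 1285]);
translate([447, 214, 283]) cube([1910, 112, 92]);
translate([447, 214, 1072]) cube([1910, 112, 92]);
translate([568, 326, 109]) cube([77, 15, 1120]);
translate([766, 326, 109]) cube([77, 15, 1120]);
translate([964, 326, 109]) cube([77, 15, 1120]);
translate([1162, 326, 109]) cube([77, 15, 1120]);
translate([1360, 326, 109]) cube([77, 15, 1120]);
translate([1558, 326, 109]) cube([77, 15, 1120]);
translate([1756, 326, 109]) cube([77, 15, 1120]);
translate([1954, 326, 109]) cube([77, 15, 1120]);
translate([2152, 326, 109]) cube([77, 15, 1120]);


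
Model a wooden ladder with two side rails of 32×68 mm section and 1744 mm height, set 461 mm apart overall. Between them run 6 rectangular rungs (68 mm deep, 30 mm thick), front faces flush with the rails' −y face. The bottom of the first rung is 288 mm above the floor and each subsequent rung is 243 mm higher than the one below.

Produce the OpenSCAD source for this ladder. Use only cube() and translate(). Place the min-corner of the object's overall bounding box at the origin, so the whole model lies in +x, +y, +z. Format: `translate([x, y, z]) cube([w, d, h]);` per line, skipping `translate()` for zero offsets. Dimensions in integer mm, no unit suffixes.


cube([32, 68, 1744]);
translate([429, 0, 0]) cube([32, 68, 1744]);
translate([32, 0, 288]) cube([397, 68, 30]);
translate([32, 0, 531]) cube([397, 68, 30]);
translate([32, 0, 774]) cube([397, 68, 30]);
translate([32, 0, 1017]) cube([397, 68, 30]);
translate([32, 0, 1260]) cube([397, 68, 30]);
translate([32, 0, 1503]) cube([397, 68, 30]);


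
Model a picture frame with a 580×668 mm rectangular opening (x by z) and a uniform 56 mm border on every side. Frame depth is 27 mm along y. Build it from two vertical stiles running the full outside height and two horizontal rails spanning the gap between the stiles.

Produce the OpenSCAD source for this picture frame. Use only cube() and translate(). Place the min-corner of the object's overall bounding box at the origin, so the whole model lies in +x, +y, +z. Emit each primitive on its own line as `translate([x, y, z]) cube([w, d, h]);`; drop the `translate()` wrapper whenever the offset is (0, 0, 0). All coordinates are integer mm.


cube([56, 27, 780]);
translate([636, 0, 0]) cube([56, 27, 780]);
translate([56, 0, 0]) cube([580, 27, 56]);
translate([56, 0, 724]) cube([580, 27, 56]);


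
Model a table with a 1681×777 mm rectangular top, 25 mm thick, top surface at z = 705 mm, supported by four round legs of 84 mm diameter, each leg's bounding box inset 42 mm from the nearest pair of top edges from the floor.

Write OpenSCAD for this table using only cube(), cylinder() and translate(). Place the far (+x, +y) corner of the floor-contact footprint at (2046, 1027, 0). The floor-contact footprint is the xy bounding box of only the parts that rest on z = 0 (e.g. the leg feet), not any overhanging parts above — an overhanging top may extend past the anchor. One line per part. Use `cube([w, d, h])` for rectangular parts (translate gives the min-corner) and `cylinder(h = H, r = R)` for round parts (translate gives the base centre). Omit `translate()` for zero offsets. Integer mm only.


translate([407, 292, 680]) cube([1681, 777, 25]);
translate([491, 376, 0]) cylinder(h = 680, r = 42);
translate([2004, 376, 0]) cylinder(h = 680, r = 42);
translate([491, 985, 0]) cylinder(h = 680, r = 42);
translate([2004, 985, 0]) cylinder(h = 680, r = 42);


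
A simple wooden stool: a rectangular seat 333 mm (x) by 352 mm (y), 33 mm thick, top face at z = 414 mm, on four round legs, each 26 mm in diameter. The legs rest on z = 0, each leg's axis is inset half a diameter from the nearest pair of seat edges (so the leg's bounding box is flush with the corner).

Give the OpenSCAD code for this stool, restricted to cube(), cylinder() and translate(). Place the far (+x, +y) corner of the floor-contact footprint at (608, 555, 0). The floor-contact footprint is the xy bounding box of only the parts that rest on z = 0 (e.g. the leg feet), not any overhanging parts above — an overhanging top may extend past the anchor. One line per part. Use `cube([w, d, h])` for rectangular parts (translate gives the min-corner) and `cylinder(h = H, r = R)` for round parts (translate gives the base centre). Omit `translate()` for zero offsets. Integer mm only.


translate([275, 203, 381]) cube([333, 352, 33]);
translate([288, 216, 0]) cylinder(h = 381, r = 13);
translate([595, 216, 0]) cylinder(h = 381, r = 13);
translate([288, 542, 0]) cylinder(h = 381, r = 13);
translate([595, 542, 0]) cylinder(h = 381, r = 13);


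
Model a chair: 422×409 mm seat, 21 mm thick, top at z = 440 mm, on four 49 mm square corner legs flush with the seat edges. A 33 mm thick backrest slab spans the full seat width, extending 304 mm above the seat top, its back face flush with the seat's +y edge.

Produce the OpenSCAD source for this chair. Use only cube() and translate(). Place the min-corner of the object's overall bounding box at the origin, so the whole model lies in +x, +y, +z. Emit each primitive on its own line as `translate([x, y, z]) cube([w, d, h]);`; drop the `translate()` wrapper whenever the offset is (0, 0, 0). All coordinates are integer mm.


translate([0, 0, 419]) cube([422, 409, 21]);
cube([49, 49, 419]);
translate([373, 0, 0]) cube([49, 49, 419]);
translate([0, 360, 0]) cube([49, 49, 419]);
translate([373, 360, 0]) cube([49, 49, 419]);
translate([0, 376, 440]) cube([422, 33, 304]);


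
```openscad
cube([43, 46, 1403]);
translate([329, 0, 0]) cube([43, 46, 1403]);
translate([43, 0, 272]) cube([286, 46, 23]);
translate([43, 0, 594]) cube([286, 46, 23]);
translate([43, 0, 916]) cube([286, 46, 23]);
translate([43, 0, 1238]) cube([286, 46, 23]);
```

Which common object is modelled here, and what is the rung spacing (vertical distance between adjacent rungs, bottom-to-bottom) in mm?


A ladder. The rung spacing is 322 mm.

Two tall 43×46 posts with 4 short bars between them — a ladder. Adjacent rungs sit at z = 272 and z = 594, so the spacing is 594 − 272 = 322 mm.


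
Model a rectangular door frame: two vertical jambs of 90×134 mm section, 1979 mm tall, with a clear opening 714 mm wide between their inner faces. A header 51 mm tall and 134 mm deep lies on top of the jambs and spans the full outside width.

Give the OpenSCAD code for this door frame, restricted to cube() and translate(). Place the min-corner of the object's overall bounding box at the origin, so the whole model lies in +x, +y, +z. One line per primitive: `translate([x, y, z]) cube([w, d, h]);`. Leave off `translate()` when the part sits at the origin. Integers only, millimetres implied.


cube([90, 134, 1979]);
translate([804, 0, 0]) cube([90, 134, 1979]);
translate([0, 0, 1979]) cube([894, 134, 51]);


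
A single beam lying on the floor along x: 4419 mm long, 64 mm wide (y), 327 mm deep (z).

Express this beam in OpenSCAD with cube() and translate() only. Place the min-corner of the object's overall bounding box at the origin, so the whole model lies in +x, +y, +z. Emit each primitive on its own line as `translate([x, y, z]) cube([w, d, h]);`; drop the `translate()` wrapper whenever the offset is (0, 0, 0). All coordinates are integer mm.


cube([4419, 64, 327]);


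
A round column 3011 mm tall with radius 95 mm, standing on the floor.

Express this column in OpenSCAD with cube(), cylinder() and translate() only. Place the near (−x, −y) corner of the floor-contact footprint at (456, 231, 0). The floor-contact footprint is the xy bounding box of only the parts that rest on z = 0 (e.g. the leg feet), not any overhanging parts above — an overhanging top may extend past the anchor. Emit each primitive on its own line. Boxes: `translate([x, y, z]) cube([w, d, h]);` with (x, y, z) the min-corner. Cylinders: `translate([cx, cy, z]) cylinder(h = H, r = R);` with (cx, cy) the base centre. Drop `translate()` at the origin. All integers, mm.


translate([551, 326, 0]) cylinder(h = 3011, r = 95);


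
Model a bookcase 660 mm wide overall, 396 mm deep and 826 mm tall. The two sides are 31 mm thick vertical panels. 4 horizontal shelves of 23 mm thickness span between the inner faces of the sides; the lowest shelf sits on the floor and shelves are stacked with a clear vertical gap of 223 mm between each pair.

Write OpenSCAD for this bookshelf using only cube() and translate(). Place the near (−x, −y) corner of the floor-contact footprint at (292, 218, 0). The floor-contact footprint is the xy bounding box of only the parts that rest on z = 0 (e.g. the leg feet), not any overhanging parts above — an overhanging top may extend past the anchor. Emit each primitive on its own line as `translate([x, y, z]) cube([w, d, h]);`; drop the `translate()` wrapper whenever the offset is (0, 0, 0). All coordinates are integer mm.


translate([292, 218, 0]) cube([31, 396, 826]);
translate([921, 218, 0]) cube([31, 396, 826]);
translate([323, 218, 0]) cube([598, 396, 23]);
translate([323, 218, 246]) cube([598, 396, 23]);
translate([323, 218, 492]) cube([598, 396, 23]);
translate([323, 218, 738]) cube([598, 396, 23]);


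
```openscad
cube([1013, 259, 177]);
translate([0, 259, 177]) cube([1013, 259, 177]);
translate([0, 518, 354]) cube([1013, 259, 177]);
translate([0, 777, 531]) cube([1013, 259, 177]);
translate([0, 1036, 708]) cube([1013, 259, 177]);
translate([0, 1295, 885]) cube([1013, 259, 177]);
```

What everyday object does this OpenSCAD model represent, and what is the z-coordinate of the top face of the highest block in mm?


A staircase. The total rise is 1062 mm.

6 identical blocks, each offset up and back from the previous — a staircase. Each step is 177 mm tall and there are 6 of them, so the total rise is 6 × 177 = 1062 mm.


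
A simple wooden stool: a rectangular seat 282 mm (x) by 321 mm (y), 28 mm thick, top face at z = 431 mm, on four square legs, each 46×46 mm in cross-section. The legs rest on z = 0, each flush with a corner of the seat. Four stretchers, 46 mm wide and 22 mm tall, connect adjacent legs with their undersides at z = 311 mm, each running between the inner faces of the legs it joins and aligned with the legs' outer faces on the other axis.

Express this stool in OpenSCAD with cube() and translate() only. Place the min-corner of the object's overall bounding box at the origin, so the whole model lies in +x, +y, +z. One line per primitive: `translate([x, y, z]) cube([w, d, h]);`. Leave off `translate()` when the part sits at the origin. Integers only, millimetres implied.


translate([0, 0, 403]) cube([282, 321, 28]);
cube([46, 46, 403]);
translate([236, 0, 0]) cube([46, 46, 403]);
translate([0, 275, 0]) cube([46, 46, 403]);
translate([236, 275, 0]) cube([46, 46, 403]);
translate([46, 0, 311]) cube([190, 46, 22]);
translate([46, 275, 311]) cube([190, 46, 22]);
translate([0, 46, 311]) cube([46, 229, 22]);
translate([236, 46, 311]) cube([46, 229, 22]);


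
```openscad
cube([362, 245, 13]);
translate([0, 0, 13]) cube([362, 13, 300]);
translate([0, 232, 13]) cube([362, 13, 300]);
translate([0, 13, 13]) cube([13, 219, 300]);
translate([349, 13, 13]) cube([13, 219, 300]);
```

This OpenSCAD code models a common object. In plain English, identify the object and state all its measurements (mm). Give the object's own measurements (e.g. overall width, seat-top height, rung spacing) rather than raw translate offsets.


An open-topped rectangular box: outside dimensions 362×245×313 mm, with a uniform wall and base thickness of 13 mm. The base is a full 362×245 slab on the floor; four walls sit on top of the base. The front and back walls (the −y and +y sides) span the full width; the two side walls fit between them.


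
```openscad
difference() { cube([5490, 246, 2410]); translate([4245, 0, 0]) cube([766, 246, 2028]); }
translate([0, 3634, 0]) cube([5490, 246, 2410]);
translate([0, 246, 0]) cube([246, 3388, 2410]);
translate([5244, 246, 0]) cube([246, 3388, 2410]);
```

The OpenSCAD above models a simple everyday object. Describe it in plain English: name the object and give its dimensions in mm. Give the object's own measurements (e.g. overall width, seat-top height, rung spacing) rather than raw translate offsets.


A single room: four walls, each 2410 mm tall and 246 mm thick, enclosing an outside footprint 5490×3880 mm (x × y), no floor or roof. The front and back walls (−y and +y sides) run the full x-width; the side walls fit between their inner faces. A door opening 766 mm wide and 2028 mm tall is cut through the front wall from the floor up, its −x edge 4245 mm from the wall's −x end.


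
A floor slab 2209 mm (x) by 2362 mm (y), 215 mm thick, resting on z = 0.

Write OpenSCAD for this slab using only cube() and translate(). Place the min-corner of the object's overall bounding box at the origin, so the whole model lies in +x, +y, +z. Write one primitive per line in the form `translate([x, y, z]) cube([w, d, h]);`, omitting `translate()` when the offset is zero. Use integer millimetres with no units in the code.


cube([2209, 2362, 215]);


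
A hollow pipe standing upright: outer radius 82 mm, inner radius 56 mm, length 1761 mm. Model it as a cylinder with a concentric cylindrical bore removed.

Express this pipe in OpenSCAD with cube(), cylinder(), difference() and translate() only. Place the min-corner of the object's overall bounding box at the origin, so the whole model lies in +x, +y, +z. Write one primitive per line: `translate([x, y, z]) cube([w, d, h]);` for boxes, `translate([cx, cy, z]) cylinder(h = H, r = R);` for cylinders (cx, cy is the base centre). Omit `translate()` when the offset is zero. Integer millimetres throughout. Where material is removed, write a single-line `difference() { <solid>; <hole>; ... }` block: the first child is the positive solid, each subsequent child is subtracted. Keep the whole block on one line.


difference() { translate([82, 82, 0]) cylinder(h = 1761, r = 82); translate([82, 82, 0]) cylinder(h = 1761, r = 56); }


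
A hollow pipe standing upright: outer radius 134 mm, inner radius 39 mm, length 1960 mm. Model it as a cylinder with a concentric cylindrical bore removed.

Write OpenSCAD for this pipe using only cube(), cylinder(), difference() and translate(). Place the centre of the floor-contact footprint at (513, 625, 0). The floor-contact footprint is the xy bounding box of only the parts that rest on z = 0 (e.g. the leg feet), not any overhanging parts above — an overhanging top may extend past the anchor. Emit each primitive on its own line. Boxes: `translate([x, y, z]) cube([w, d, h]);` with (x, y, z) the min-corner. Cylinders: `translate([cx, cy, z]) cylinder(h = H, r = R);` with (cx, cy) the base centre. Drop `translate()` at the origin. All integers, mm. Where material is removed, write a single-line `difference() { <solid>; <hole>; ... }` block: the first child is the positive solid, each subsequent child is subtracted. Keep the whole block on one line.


difference() { translate([513, 625, 0]) cylinder(h = 1960, r = 134); translate([513, 625, 0]) cylinder(h = 1960, r = 39); }


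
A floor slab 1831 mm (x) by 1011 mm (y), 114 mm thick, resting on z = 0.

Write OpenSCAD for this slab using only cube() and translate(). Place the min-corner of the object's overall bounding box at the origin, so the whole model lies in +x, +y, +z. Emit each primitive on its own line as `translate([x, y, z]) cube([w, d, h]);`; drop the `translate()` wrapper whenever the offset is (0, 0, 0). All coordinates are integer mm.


cube([1831, 1011, 114]);


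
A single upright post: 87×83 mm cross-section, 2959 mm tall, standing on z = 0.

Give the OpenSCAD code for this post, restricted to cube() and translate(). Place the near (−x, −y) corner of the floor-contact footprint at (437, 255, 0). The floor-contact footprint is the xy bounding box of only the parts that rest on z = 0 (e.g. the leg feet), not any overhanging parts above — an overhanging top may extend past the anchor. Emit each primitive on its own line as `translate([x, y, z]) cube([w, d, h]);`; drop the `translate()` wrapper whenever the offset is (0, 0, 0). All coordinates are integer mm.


translate([437, 255, 0]) cube([87, 83, 2959]);


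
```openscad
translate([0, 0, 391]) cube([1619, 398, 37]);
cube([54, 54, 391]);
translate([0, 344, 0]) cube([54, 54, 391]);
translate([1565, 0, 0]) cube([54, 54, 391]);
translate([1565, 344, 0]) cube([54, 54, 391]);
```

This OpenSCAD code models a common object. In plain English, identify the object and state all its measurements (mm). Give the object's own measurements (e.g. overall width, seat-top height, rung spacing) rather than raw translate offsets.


A long wooden bench with a 1619 mm (x) × 398 mm (y) seat, 37 mm thick, its top surface 428 mm above the floor. Four 54 mm square legs at the seat corners, flush with the edges, run from z = 0 to the seat underside.


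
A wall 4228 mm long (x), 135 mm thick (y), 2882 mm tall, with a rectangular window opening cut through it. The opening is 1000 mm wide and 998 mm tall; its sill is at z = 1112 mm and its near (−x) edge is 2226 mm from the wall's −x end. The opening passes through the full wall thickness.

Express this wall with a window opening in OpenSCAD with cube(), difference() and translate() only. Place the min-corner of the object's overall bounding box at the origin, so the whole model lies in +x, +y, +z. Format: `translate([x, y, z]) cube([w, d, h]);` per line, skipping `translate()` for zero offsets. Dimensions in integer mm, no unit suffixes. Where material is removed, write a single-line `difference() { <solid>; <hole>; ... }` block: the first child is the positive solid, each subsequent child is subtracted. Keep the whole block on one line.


difference() { cube([4228, 135, 2882]); translate([2226, 0, 1112]) cube([1000, 135, 998]); }


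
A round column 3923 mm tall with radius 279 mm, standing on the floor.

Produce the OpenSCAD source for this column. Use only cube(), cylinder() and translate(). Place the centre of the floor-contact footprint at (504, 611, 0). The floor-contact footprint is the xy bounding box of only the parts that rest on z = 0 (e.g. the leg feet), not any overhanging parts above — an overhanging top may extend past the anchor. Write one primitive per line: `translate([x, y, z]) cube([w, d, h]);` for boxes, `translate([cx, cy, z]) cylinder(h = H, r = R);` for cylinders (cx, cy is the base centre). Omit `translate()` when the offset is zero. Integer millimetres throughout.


translate([504, 611, 0]) cylinder(h = 3923, r = 279);


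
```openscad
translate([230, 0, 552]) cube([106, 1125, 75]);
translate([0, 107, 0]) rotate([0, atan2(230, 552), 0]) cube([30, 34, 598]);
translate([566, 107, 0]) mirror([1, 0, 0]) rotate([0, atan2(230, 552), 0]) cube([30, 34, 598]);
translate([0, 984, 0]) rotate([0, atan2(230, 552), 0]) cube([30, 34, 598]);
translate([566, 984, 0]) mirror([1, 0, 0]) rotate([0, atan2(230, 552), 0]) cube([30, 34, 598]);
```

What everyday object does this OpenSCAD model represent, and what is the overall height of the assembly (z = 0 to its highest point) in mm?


A sawhorse. The overall height is 627 mm.

A beam across two mirrored pairs of raked legs — a sawhorse. The beam's underside is at z = 552 (matching the legs' vertical rise in atan2(230, 552)) and the beam is 75 mm tall, so its top is at 552 + 75 = 627 mm. The raked legs top out at the beam's underside, so that is the highest point.


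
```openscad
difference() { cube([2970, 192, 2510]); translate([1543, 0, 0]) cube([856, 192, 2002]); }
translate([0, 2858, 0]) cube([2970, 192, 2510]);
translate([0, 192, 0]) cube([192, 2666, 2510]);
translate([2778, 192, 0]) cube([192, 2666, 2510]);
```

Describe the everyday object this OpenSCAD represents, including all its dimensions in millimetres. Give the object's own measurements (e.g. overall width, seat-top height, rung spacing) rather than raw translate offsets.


A single room: four walls, each 2510 mm tall and 192 mm thick, enclosing an outside footprint 2970×3050 mm (x × y), no floor or roof. The front and back walls (−y and +y sides) run the full x-width; the side walls fit between their inner faces. A door opening 856 mm wide and 2002 mm tall is cut through the front wall from the floor up, its −x edge 1543 mm from the wall's −x end.


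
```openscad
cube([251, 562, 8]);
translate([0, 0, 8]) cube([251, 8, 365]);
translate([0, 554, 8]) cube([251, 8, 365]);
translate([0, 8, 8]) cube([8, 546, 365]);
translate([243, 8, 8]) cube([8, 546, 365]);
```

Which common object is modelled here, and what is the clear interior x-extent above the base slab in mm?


An open box. The internal width is 235 mm.

A 251×562 base slab with four walls standing on it — an open box. The base is 251 mm wide and the walls are 8 mm thick, so the internal width is 251 − 2 × 8 = 235 mm.


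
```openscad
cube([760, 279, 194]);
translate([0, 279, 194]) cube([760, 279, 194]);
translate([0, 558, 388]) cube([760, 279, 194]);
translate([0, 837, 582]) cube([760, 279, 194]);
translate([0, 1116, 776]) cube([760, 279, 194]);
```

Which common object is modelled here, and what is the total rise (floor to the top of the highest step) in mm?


A staircase. The total rise is 970 mm.

5 identical blocks, each offset up and back from the previous — a staircase. Each step is 194 mm tall and there are 5 of them, so the total rise is 5 × 194 = 970 mm.


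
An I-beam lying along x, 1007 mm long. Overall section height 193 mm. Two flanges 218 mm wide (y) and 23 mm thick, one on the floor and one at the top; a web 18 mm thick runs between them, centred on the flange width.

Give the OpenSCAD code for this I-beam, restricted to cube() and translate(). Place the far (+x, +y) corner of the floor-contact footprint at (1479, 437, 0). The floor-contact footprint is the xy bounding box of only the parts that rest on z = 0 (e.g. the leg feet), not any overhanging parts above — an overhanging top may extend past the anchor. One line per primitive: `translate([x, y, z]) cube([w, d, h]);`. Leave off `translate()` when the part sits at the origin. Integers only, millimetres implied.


translate([472, 219, 0]) cube([1007, 218, 23]);
translate([472, 319, 23]) cube([1007, 18, 147]);
translate([472, 219, 170]) cube([1007, 218, 23]);


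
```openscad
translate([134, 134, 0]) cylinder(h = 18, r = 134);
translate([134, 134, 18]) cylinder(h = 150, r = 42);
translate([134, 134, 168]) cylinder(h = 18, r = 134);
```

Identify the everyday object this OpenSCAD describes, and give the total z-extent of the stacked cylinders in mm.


A spool. The overall height is 186 mm.

Three coaxial cylinders, large–small–large — a spool. Two 18 mm flanges and a 150 mm core give 18 + 150 + 18 = 186 mm.


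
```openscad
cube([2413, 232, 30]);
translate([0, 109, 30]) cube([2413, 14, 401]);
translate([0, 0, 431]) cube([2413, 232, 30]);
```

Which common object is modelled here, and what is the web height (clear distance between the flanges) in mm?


An I-beam. The web height is 401 mm.

Two wide flanges with a thin centred web — an I-beam. Overall 461 mm minus two 30 mm flanges gives a web of 461 − 2·30 = 401 mm.


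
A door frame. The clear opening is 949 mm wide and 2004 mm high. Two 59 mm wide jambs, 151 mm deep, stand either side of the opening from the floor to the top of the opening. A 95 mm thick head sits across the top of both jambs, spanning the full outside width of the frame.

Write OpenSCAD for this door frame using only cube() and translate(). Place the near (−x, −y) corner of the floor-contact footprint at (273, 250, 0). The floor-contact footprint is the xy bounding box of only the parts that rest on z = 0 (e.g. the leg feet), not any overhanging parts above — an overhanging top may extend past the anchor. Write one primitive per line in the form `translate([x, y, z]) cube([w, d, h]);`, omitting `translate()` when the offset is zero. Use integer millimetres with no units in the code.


translate([273, 250, 0]) cube([59, 151, 2004]);
translate([1281, 250, 0]) cube([59, 151, 2004]);
translate([273, 250, 2004]) cube([1067, 151, 95]);


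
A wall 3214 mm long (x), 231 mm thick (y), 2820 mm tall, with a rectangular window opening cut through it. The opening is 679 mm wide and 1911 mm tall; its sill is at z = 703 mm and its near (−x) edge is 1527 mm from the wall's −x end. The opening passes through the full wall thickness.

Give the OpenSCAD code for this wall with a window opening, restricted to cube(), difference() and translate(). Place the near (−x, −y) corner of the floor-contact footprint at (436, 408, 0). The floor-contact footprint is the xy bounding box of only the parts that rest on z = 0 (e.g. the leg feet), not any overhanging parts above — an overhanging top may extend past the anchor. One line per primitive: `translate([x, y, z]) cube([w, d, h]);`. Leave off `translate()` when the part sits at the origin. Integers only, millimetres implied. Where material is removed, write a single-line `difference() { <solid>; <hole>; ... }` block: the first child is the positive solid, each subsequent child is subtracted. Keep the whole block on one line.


difference() { translate([436, 408, 0]) cube([3214, 231, 2820]); translate([1963, 408, 703]) cube([679, 231, 1911]); }


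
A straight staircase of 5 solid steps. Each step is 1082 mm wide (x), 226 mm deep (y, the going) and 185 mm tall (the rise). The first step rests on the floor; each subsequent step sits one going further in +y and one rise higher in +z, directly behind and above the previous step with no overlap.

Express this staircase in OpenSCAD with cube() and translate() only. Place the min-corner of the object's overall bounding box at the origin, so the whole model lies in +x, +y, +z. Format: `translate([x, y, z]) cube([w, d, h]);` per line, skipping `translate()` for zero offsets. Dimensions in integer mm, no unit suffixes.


cube([1082, 226, 185]);
translate([0, 226, 185]) cube([1082, 226, 185]);
translate([0, 452, 370]) cube([1082, 226, 185]);
translate([0, 678, 555]) cube([1082, 226, 185]);
translate([0, 904, 740]) cube([1082, 226, 185]);


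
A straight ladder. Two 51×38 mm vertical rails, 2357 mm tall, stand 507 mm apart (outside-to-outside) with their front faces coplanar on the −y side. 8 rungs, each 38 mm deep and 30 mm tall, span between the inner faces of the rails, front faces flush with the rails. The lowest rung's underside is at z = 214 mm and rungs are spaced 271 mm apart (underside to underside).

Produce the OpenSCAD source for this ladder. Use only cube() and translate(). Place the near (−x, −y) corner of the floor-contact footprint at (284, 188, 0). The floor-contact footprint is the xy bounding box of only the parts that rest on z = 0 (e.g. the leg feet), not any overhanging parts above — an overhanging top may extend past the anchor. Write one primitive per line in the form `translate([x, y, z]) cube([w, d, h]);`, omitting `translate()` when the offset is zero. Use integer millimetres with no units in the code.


translate([284, 188, 0]) cube([51, 38, 2357]);
translate([740, 188, 0]) cube([51, 38, 2357]);
translate([335, 188, 214]) cube([405, 38, 30]);
translate([335, 188, 485]) cube([405, 38, 30]);
translate([335, 188, 756]) cube([405, 38, 30]);
translate([335, 188, 1027]) cube([405, 38, 30]);
translate([335, 188, 1298]) cube([405, 38, 30]);
translate([335, 188, 1569]) cube([405, 38, 30]);
translate([335, 188, 1840]) cube([405, 38, 30]);
translate([335, 188, 2111]) cube([405, 38, 30]);
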